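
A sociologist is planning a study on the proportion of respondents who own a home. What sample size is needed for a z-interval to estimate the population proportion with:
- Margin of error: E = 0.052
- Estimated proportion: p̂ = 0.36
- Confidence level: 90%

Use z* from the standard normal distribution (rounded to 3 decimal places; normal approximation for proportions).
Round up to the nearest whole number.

Using z* for proportion z-interval (normal approximation).

For 90% confidence, z* = 1.645 (from standard normal table)

Sample size formula for proportion z-interval: n = z*²p̂(1-p̂)/E²

n = 1.645² × 0.36 × 0.64 / 0.052²
  = 2.706025 × 0.2304 / 0.002704
  = 230.5725

Round up to the nearest whole number: n = 231

231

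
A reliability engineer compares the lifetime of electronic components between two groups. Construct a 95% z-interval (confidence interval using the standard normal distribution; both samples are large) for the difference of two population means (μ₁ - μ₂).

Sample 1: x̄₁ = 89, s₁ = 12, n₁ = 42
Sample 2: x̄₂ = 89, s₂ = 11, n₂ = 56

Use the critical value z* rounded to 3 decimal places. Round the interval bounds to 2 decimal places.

Both samples are large (n₁ = 42 ≥ 30, n₂ = 56 ≥ 30), so a z-interval for the difference of means applies.

Point estimate: x̄₁ - x̄₂ = 89 - 89 = 0

Standard error: SE = √(s₁²/n₁ + s₂²/n₂)
= √(12²/42 + 11²/56)
= √(3.428571 + 2.160714)
= 2.364167

For 95% confidence, z* = 1.96 (from standard normal table)
Margin of error: E = z* × SE = 1.96 × 2.364167 = 4.6338

Z-interval: (x̄₁ - x̄₂) ± E = 0 ± 4.6338 = (-4.6338, 4.6338)

Rounded to 2 decimal places:

(-4.63, 4.63)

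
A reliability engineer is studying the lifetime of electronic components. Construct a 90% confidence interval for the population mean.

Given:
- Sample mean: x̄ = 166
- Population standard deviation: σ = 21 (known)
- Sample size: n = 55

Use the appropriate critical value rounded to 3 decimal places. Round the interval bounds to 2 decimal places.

The population standard deviation σ is known, so use a z-interval (standard normal critical value).

For 90% confidence, z* = 1.645 (from standard normal table)

Standard error: SE = σ/√n = 21/√55 = 2.831639

Margin of error: E = z* × SE = 1.645 × 2.831639 = 4.6580

Z-interval: x̄ ± E = 166 ± 4.6580 = (161.3420, 170.6580)

Rounded to 2 decimal places:

(161.34, 170.66)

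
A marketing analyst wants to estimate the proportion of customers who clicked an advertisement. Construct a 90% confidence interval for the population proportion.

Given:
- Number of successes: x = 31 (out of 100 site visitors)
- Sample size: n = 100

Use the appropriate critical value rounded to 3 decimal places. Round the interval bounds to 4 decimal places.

Sample proportion: p̂ = 31/100 = 0.310000

Check conditions for normal approximation:
  np̂ = 31 ≥ 10 ✓
  n(1-p̂) = 69 ≥ 10 ✓

The sample is large enough, so use a z-interval (normal approximation) for the proportion.

For 90% confidence, z* = 1.645 (from standard normal table)

Standard error: SE = √(p̂(1-p̂)/n) = √(0.310000×0.690000/100) = 0.04624932

Margin of error: E = z* × SE = 1.645 × 0.04624932 = 0.076080

Z-interval: p̂ ± E = 0.310000 ± 0.076080 = (0.233920, 0.386080)

Rounded to 4 decimal places:

(0.2339, 0.3861)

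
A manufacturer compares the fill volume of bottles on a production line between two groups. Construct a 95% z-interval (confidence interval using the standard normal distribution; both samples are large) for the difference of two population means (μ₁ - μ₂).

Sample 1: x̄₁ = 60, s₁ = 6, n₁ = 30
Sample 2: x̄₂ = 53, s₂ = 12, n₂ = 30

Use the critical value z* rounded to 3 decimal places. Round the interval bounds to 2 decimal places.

Both samples are large (n₁ = 30 ≥ 30, n₂ = 30 ≥ 30), so a z-interval for the difference of means applies.

Point estimate: x̄₁ - x̄₂ = 60 - 53 = 7

Standard error: SE = √(s₁²/n₁ + s₂²/n₂)
= √(6²/30 + 12²/30)
= √(1.200000 + 4.800000)
= 2.449490

For 95% confidence, z* = 1.96 (from standard normal table)
Margin of error: E = z* × SE = 1.96 × 2.449490 = 4.8010

Z-interval: (x̄₁ - x̄₂) ± E = 7 ± 4.8010 = (2.1990, 11.8010)

Rounded to 2 decimal places:

(2.20, 11.80)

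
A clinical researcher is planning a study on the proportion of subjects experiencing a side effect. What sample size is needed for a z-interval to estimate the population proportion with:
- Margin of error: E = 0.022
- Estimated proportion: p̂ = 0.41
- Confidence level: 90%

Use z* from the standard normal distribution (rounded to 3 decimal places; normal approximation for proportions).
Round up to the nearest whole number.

Using z* for proportion z-interval (normal approximation).

For 90% confidence, z* = 1.645 (from standard normal table)

Sample size formula for proportion z-interval: n = z*²p̂(1-p̂)/E²

n = 1.645² × 0.41 × 0.59 / 0.022²
  = 2.706025 × 0.2419 / 0.000484
  = 1352.4534

Round up to the nearest whole number: n = 1353

1353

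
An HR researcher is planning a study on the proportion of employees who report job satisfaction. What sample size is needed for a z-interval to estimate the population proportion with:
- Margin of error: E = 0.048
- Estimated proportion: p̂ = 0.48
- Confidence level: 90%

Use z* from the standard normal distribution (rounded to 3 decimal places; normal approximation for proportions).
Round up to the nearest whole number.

Using z* for proportion z-interval (normal approximation).

For 90% confidence, z* = 1.645 (from standard normal table)

Sample size formula for proportion z-interval: n = z*²p̂(1-p̂)/E²

n = 1.645² × 0.48 × 0.52 / 0.048²
  = 2.706025 × 0.2496 / 0.002304
  = 293.1527

Round up to the nearest whole number: n = 294

294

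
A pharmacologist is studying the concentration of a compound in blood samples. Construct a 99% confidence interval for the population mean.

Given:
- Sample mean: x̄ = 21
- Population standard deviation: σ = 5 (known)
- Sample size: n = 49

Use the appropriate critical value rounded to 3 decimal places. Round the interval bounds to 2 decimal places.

The population standard deviation σ is known, so use a z-interval (standard normal critical value).

For 99% confidence, z* = 2.576 (from standard normal table)

Standard error: SE = σ/√n = 5/√49 = 0.714286

Margin of error: E = z* × SE = 2.576 × 0.714286 = 1.8400

Z-interval: x̄ ± E = 21 ± 1.8400 = (19.1600, 22.8400)

Rounded to 2 decimal places:

(19.16, 22.84)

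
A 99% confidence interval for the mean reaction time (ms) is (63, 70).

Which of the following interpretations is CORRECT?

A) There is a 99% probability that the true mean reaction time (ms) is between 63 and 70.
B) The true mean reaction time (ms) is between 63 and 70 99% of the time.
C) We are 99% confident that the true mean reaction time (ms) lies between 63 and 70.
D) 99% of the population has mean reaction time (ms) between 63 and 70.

A confidence interval represents our confidence in the procedure, not a probability statement about the parameter.

Key concept: If we repeated this sampling process many times and computed a 99% CI each time, about 99% of those intervals would contain the true population parameter.

For this specific interval (63, 70):
- Midpoint (point estimate): 66.5
- Margin of error: 3.5

The correct interpretation is the one stating confidence that the true parameter lies in the interval — option C.

C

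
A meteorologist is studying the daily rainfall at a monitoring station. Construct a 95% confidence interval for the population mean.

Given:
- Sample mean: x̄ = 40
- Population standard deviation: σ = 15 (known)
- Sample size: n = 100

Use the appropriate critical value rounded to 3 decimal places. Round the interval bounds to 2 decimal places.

The population standard deviation σ is known, so use a z-interval (standard normal critical value).

For 95% confidence, z* = 1.96 (from standard normal table)

Standard error: SE = σ/√n = 15/√100 = 1.500000

Margin of error: E = z* × SE = 1.96 × 1.500000 = 2.9400

Z-interval: x̄ ± E = 40 ± 2.9400 = (37.0600, 42.9400)

Rounded to 2 decimal places:

(37.06, 42.94)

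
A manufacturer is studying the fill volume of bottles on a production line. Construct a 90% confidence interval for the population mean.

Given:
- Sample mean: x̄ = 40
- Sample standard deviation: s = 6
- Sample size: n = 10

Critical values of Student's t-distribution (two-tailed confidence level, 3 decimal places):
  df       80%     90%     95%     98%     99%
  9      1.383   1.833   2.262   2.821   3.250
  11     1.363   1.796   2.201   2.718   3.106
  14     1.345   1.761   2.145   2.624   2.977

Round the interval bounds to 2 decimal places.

The population standard deviation σ is unknown (only the sample standard deviation s is given), so use a t-interval with df = n - 1 = 10 - 1 = 9.

For 90% confidence with df = 9, t* = 1.833 (from t-table)

Standard error: SE = s/√n = 6/√10 = 1.897367

Margin of error: E = t* × SE = 1.833 × 1.897367 = 3.4779

T-interval: x̄ ± E = 40 ± 3.4779 = (36.5221, 43.4779)

Rounded to 2 decimal places:

(36.52, 43.48)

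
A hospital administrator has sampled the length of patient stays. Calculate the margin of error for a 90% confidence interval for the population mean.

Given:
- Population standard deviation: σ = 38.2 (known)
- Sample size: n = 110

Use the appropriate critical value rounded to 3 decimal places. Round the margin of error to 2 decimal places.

The population standard deviation σ is known, so use the z-interval margin of error formula.

For 90% confidence, z* = 1.645 (from standard normal table)

Margin of error formula for z-interval: E = z* × σ/√n

E = 1.645 × 38.2/√110
  = 1.645 × 3.642227
  = 5.9915

Rounded to 2 decimal places:

5.99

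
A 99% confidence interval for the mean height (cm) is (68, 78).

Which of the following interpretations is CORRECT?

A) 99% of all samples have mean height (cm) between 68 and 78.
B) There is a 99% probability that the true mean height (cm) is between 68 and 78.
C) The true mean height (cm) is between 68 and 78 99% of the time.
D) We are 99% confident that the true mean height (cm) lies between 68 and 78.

A confidence interval represents our confidence in the procedure, not a probability statement about the parameter.

Key concept: If we repeated this sampling process many times and computed a 99% CI each time, about 99% of those intervals would contain the true population parameter.

For this specific interval (68, 78):
- Midpoint (point estimate): 73
- Margin of error: 5

The correct interpretation is the one stating confidence that the true parameter lies in the interval — option D.

D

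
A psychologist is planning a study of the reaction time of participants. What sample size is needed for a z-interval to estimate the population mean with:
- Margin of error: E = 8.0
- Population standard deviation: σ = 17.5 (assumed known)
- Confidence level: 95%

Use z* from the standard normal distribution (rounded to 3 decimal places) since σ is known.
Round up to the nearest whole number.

Using z* since population σ is known (z-interval formula).

For 95% confidence, z* = 1.96 (from standard normal table)

Sample size formula for z-interval: n = (z*σ/E)²

n = (1.96 × 17.5 / 8.0)²
  = (4.287500)²
  = 18.3827

Round up to the nearest whole number: n = 19

19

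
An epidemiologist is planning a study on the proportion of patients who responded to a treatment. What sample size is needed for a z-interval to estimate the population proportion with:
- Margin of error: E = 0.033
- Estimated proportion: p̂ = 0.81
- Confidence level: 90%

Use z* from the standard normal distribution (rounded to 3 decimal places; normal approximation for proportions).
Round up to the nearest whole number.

Using z* for proportion z-interval (normal approximation).

For 90% confidence, z* = 1.645 (from standard normal table)

Sample size formula for proportion z-interval: n = z*²p̂(1-p̂)/E²

n = 1.645² × 0.81 × 0.19 / 0.033²
  = 2.706025 × 0.1539 / 0.001089
  = 382.4217

Round up to the nearest whole number: n = 383

383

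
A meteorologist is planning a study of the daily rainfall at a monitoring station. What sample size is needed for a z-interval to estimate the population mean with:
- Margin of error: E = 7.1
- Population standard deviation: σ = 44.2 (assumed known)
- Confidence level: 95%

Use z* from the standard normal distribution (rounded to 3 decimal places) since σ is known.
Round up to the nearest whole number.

Using z* since population σ is known (z-interval formula).

For 95% confidence, z* = 1.96 (from standard normal table)

Sample size formula for z-interval: n = (z*σ/E)²

n = (1.96 × 44.2 / 7.1)²
  = (12.201690)²
  = 148.8812

Round up to the nearest whole number: n = 149

149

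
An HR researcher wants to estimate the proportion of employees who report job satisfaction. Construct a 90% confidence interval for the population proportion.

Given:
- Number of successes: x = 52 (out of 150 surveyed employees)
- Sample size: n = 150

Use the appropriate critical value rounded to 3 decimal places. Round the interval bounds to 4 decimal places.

Sample proportion: p̂ = 52/150 = 0.346667

Check conditions for normal approximation:
  np̂ = 52 ≥ 10 ✓
  n(1-p̂) = 98 ≥ 10 ✓

The sample is large enough, so use a z-interval (normal approximation) for the proportion.

For 90% confidence, z* = 1.645 (from standard normal table)

Standard error: SE = √(p̂(1-p̂)/n) = √(0.346667×0.653333/150) = 0.03885777

Margin of error: E = z* × SE = 1.645 × 0.03885777 = 0.063921

Z-interval: p̂ ± E = 0.346667 ± 0.063921 = (0.282746, 0.410588)

Rounded to 4 decimal places:

(0.2827, 0.4106)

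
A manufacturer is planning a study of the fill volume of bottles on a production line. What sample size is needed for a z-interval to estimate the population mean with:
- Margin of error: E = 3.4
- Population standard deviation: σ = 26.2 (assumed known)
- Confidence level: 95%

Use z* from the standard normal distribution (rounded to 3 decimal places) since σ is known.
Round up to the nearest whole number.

Using z* since population σ is known (z-interval formula).

For 95% confidence, z* = 1.96 (from standard normal table)

Sample size formula for z-interval: n = (z*σ/E)²

n = (1.96 × 26.2 / 3.4)²
  = (15.103529)²
  = 228.1166

Round up to the nearest whole number: n = 229

229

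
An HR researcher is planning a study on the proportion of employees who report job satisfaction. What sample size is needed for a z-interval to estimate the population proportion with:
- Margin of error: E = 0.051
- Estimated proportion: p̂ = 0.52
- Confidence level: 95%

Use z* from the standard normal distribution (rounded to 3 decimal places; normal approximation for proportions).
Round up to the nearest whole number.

Using z* for proportion z-interval (normal approximation).

For 95% confidence, z* = 1.96 (from standard normal table)

Sample size formula for proportion z-interval: n = z*²p̂(1-p̂)/E²

n = 1.96² × 0.52 × 0.48 / 0.051²
  = 3.8416 × 0.2496 / 0.002601
  = 368.6518

Round up to the nearest whole number: n = 369

369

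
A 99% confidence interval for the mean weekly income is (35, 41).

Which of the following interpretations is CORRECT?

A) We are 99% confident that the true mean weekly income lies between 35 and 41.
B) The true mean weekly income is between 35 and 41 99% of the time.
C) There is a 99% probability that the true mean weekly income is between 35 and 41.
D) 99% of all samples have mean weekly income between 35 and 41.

A confidence interval represents our confidence in the procedure, not a probability statement about the parameter.

Key concept: If we repeated this sampling process many times and computed a 99% CI each time, about 99% of those intervals would contain the true population parameter.

For this specific interval (35, 41):
- Midpoint (point estimate): 38
- Margin of error: 3

The correct interpretation is the one stating confidence that the true parameter lies in the interval — option A.

A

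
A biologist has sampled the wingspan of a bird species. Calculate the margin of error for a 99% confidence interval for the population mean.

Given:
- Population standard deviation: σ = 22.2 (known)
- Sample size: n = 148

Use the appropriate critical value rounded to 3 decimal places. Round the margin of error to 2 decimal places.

The population standard deviation σ is known, so use the z-interval margin of error formula.

For 99% confidence, z* = 2.576 (from standard normal table)

Margin of error formula for z-interval: E = z* × σ/√n

E = 2.576 × 22.2/√148
  = 2.576 × 1.824829
  = 4.7008

Rounded to 2 decimal places:

4.70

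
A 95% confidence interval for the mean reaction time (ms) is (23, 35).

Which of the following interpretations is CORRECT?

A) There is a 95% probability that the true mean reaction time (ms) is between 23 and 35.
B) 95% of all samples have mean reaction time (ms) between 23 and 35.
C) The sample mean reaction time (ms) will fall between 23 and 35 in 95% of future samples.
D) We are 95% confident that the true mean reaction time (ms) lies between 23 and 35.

A confidence interval represents our confidence in the procedure, not a probability statement about the parameter.

Key concept: If we repeated this sampling process many times and computed a 95% CI each time, about 95% of those intervals would contain the true population parameter.

For this specific interval (23, 35):
- Midpoint (point estimate): 29
- Margin of error: 6

The correct interpretation is the one stating confidence that the true parameter lies in the interval — option D.

D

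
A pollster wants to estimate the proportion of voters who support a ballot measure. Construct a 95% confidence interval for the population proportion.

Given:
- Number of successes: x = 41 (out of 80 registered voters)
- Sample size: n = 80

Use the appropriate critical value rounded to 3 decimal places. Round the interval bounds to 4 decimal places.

Sample proportion: p̂ = 41/80 = 0.512500

Check conditions for normal approximation:
  np̂ = 41 ≥ 10 ✓
  n(1-p̂) = 39 ≥ 10 ✓

The sample is large enough, so use a z-interval (normal approximation) for the proportion.

For 95% confidence, z* = 1.96 (from standard normal table)

Standard error: SE = √(p̂(1-p̂)/n) = √(0.512500×0.487500/80) = 0.05588423

Margin of error: E = z* × SE = 1.96 × 0.05588423 = 0.109533

Z-interval: p̂ ± E = 0.512500 ± 0.109533 = (0.402967, 0.622033)

Rounded to 4 decimal places:

(0.4030, 0.6220)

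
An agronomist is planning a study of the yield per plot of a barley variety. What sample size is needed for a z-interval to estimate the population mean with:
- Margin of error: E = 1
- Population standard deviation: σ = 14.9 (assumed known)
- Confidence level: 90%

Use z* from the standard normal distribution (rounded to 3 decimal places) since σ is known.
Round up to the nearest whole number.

Using z* since population σ is known (z-interval formula).

For 90% confidence, z* = 1.645 (from standard normal table)

Sample size formula for z-interval: n = (z*σ/E)²

n = (1.645 × 14.9 / 1)²
  = (24.510500)²
  = 600.7646

Round up to the nearest whole number: n = 601

601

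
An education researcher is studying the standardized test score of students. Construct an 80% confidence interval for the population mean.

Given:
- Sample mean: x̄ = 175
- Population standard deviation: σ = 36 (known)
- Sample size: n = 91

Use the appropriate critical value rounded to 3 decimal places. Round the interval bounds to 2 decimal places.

The population standard deviation σ is known, so use a z-interval (standard normal critical value).

For 80% confidence, z* = 1.282 (from standard normal table)

Standard error: SE = σ/√n = 36/√91 = 3.773825

Margin of error: E = z* × SE = 1.282 × 3.773825 = 4.8380

Z-interval: x̄ ± E = 175 ± 4.8380 = (170.1620, 179.8380)

Rounded to 2 decimal places:

(170.16, 179.84)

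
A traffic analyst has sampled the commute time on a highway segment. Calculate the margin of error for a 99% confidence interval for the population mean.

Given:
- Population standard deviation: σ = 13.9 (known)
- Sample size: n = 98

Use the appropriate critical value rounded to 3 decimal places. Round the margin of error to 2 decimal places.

The population standard deviation σ is known, so use the z-interval margin of error formula.

For 99% confidence, z* = 2.576 (from standard normal table)

Margin of error formula for z-interval: E = z* × σ/√n

E = 2.576 × 13.9/√98
  = 2.576 × 1.404112
  = 3.6170

Rounded to 2 decimal places:

3.62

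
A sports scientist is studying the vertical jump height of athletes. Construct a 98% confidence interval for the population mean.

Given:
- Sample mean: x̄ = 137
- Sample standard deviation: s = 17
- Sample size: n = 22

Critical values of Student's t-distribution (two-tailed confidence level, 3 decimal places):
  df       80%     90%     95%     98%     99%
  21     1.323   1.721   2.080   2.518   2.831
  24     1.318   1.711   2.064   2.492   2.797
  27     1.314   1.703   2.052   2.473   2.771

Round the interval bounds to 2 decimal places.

The population standard deviation σ is unknown (only the sample standard deviation s is given), so use a t-interval with df = n - 1 = 22 - 1 = 21.

For 98% confidence with df = 21, t* = 2.518 (from t-table)

Standard error: SE = s/√n = 17/√22 = 3.624412

Margin of error: E = t* × SE = 2.518 × 3.624412 = 9.1263

T-interval: x̄ ± E = 137 ± 9.1263 = (127.8737, 146.1263)

Rounded to 2 decimal places:

(127.87, 146.13)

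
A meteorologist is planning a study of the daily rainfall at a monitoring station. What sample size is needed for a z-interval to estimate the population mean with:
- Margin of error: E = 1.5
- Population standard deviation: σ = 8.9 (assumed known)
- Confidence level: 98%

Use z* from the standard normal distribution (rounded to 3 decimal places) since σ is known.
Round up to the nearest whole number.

Using z* since population σ is known (z-interval formula).

For 98% confidence, z* = 2.326 (from standard normal table)

Sample size formula for z-interval: n = (z*σ/E)²

n = (2.326 × 8.9 / 1.5)²
  = (13.800933)²
  = 190.4658

Round up to the nearest whole number: n = 191

191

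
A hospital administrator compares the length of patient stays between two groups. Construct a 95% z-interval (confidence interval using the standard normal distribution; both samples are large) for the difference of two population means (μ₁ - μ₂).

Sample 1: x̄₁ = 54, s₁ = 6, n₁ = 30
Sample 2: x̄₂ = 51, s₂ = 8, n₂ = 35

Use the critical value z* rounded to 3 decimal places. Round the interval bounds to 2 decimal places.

Both samples are large (n₁ = 30 ≥ 30, n₂ = 35 ≥ 30), so a z-interval for the difference of means applies.

Point estimate: x̄₁ - x̄₂ = 54 - 51 = 3

Standard error: SE = √(s₁²/n₁ + s₂²/n₂)
= √(6²/30 + 8²/35)
= √(1.200000 + 1.828571)
= 1.740279

For 95% confidence, z* = 1.96 (from standard normal table)
Margin of error: E = z* × SE = 1.96 × 1.740279 = 3.4109

Z-interval: (x̄₁ - x̄₂) ± E = 3 ± 3.4109 = (-0.4109, 6.4109)

Rounded to 2 decimal places:

(-0.41, 6.41)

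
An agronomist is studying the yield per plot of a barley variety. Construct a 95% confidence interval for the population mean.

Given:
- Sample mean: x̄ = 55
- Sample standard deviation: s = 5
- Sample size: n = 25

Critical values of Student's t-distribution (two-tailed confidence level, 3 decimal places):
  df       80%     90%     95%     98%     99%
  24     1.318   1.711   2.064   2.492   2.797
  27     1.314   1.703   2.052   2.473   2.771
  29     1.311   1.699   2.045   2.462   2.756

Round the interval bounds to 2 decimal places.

The population standard deviation σ is unknown (only the sample standard deviation s is given), so use a t-interval with df = n - 1 = 25 - 1 = 24.

For 95% confidence with df = 24, t* = 2.064 (from t-table)

Standard error: SE = s/√n = 5/√25 = 1.000000

Margin of error: E = t* × SE = 2.064 × 1.000000 = 2.0640

T-interval: x̄ ± E = 55 ± 2.0640 = (52.9360, 57.0640)

Rounded to 2 decimal places:

(52.94, 57.06)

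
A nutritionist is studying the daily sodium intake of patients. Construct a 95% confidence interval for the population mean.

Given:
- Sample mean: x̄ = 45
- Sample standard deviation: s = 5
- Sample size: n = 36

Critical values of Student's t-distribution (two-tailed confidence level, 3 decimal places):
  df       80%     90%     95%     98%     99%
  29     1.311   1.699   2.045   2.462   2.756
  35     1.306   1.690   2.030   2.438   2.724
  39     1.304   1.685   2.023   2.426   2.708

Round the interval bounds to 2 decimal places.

The population standard deviation σ is unknown (only the sample standard deviation s is given), so use a t-interval with df = n - 1 = 36 - 1 = 35.

For 95% confidence with df = 35, t* = 2.030 (from t-table)

Standard error: SE = s/√n = 5/√36 = 0.833333

Margin of error: E = t* × SE = 2.030 × 0.833333 = 1.6917

T-interval: x̄ ± E = 45 ± 1.6917 = (43.3083, 46.6917)

Rounded to 2 decimal places:

(43.31, 46.69)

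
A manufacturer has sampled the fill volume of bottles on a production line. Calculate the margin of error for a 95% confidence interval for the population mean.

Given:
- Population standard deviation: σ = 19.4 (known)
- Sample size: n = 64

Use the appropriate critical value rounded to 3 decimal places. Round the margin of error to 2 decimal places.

The population standard deviation σ is known, so use the z-interval margin of error formula.

For 95% confidence, z* = 1.96 (from standard normal table)

Margin of error formula for z-interval: E = z* × σ/√n

E = 1.96 × 19.4/√64
  = 1.96 × 2.425000
  = 4.7530

Rounded to 2 decimal places:

4.75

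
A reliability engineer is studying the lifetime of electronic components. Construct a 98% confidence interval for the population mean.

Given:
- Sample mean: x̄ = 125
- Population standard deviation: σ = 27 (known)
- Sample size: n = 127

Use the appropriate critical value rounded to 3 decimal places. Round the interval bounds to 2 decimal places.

The population standard deviation σ is known, so use a z-interval (standard normal critical value).

For 98% confidence, z* = 2.326 (from standard normal table)

Standard error: SE = σ/√n = 27/√127 = 2.395863

Margin of error: E = z* × SE = 2.326 × 2.395863 = 5.5728

Z-interval: x̄ ± E = 125 ± 5.5728 = (119.4272, 130.5728)

Rounded to 2 decimal places:

(119.43, 130.57)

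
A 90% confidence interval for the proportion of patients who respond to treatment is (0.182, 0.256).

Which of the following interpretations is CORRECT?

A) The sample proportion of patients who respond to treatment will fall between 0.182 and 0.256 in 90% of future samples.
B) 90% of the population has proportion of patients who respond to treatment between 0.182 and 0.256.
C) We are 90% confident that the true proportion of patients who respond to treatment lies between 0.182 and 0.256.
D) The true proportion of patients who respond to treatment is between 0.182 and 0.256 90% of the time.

A confidence interval represents our confidence in the procedure, not a probability statement about the parameter.

Key concept: If we repeated this sampling process many times and computed a 90% CI each time, about 90% of those intervals would contain the true population parameter.

For this specific interval (0.182, 0.256):
- Midpoint (point estimate): 0.219
- Margin of error: 0.037

The correct interpretation is the one stating confidence that the true parameter lies in the interval — option C.

C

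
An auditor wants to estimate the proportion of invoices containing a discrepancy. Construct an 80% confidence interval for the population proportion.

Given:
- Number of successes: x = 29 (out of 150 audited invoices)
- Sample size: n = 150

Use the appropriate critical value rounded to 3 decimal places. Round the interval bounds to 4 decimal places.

Sample proportion: p̂ = 29/150 = 0.193333

Check conditions for normal approximation:
  np̂ = 29 ≥ 10 ✓
  n(1-p̂) = 121 ≥ 10 ✓

The sample is large enough, so use a z-interval (normal approximation) for the proportion.

For 80% confidence, z* = 1.282 (from standard normal table)

Standard error: SE = √(p̂(1-p̂)/n) = √(0.193333×0.806667/150) = 0.03224444

Margin of error: E = z* × SE = 1.282 × 0.03224444 = 0.041337

Z-interval: p̂ ± E = 0.193333 ± 0.041337 = (0.151996, 0.234671)

Rounded to 4 decimal places:

(0.1520, 0.2347)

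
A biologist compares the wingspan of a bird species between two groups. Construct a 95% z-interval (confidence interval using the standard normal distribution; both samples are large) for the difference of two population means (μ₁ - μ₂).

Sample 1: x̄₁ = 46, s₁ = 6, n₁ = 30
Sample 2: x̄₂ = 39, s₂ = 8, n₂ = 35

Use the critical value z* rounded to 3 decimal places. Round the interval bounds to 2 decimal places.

Both samples are large (n₁ = 30 ≥ 30, n₂ = 35 ≥ 30), so a z-interval for the difference of means applies.

Point estimate: x̄₁ - x̄₂ = 46 - 39 = 7

Standard error: SE = √(s₁²/n₁ + s₂²/n₂)
= √(6²/30 + 8²/35)
= √(1.200000 + 1.828571)
= 1.740279

For 95% confidence, z* = 1.96 (from standard normal table)
Margin of error: E = z* × SE = 1.96 × 1.740279 = 3.4109

Z-interval: (x̄₁ - x̄₂) ± E = 7 ± 3.4109 = (3.5891, 10.4109)

Rounded to 2 decimal places:

(3.59, 10.41)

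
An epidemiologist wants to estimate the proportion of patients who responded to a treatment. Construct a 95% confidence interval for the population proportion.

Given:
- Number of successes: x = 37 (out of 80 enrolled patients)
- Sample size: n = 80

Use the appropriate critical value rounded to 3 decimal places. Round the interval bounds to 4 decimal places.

Sample proportion: p̂ = 37/80 = 0.462500

Check conditions for normal approximation:
  np̂ = 37 ≥ 10 ✓
  n(1-p̂) = 43 ≥ 10 ✓

The sample is large enough, so use a z-interval (normal approximation) for the proportion.

For 95% confidence, z* = 1.96 (from standard normal table)

Standard error: SE = √(p̂(1-p̂)/n) = √(0.462500×0.537500/80) = 0.05574425

Margin of error: E = z* × SE = 1.96 × 0.05574425 = 0.109259

Z-interval: p̂ ± E = 0.462500 ± 0.109259 = (0.353241, 0.571759)

Rounded to 4 decimal places:

(0.3532, 0.5718)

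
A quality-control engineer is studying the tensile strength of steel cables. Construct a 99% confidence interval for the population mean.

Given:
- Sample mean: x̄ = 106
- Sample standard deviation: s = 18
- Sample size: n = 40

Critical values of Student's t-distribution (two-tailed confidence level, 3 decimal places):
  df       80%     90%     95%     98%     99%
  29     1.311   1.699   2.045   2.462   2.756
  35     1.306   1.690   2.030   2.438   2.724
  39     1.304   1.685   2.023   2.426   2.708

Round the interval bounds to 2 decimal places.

The population standard deviation σ is unknown (only the sample standard deviation s is given), so use a t-interval with df = n - 1 = 40 - 1 = 39.

For 99% confidence with df = 39, t* = 2.708 (from t-table)

Standard error: SE = s/√n = 18/√40 = 2.846050

Margin of error: E = t* × SE = 2.708 × 2.846050 = 7.7071

T-interval: x̄ ± E = 106 ± 7.7071 = (98.2929, 113.7071)

Rounded to 2 decimal places:

(98.29, 113.71)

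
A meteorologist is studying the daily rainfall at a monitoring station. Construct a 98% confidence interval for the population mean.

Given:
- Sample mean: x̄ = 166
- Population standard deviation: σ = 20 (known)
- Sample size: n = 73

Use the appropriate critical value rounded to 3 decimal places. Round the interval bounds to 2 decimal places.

The population standard deviation σ is known, so use a z-interval (standard normal critical value).

For 98% confidence, z* = 2.326 (from standard normal table)

Standard error: SE = σ/√n = 20/√73 = 2.340823

Margin of error: E = z* × SE = 2.326 × 2.340823 = 5.4448

Z-interval: x̄ ± E = 166 ± 5.4448 = (160.5552, 171.4448)

Rounded to 2 decimal places:

(160.56, 171.44)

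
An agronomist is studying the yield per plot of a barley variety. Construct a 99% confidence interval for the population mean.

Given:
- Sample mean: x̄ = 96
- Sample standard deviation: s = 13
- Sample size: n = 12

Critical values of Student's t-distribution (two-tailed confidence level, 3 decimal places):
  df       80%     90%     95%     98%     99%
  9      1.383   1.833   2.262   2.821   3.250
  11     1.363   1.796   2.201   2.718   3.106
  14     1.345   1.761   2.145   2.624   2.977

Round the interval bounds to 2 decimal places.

The population standard deviation σ is unknown (only the sample standard deviation s is given), so use a t-interval with df = n - 1 = 12 - 1 = 11.

For 99% confidence with df = 11, t* = 3.106 (from t-table)

Standard error: SE = s/√n = 13/√12 = 3.752777

Margin of error: E = t* × SE = 3.106 × 3.752777 = 11.6561

T-interval: x̄ ± E = 96 ± 11.6561 = (84.3439, 107.6561)

Rounded to 2 decimal places:

(84.34, 107.66)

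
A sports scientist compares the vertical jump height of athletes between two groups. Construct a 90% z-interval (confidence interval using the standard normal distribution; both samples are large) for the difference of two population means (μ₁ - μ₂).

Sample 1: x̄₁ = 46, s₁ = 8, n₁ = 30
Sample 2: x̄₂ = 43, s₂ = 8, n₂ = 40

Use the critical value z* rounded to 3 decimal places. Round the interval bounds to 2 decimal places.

Both samples are large (n₁ = 30 ≥ 30, n₂ = 40 ≥ 30), so a z-interval for the difference of means applies.

Point estimate: x̄₁ - x̄₂ = 46 - 43 = 3

Standard error: SE = √(s₁²/n₁ + s₂²/n₂)
= √(8²/30 + 8²/40)
= √(2.133333 + 1.600000)
= 1.932184

For 90% confidence, z* = 1.645 (from standard normal table)
Margin of error: E = z* × SE = 1.645 × 1.932184 = 3.1784

Z-interval: (x̄₁ - x̄₂) ± E = 3 ± 3.1784 = (-0.1784, 6.1784)

Rounded to 2 decimal places:

(-0.18, 6.18)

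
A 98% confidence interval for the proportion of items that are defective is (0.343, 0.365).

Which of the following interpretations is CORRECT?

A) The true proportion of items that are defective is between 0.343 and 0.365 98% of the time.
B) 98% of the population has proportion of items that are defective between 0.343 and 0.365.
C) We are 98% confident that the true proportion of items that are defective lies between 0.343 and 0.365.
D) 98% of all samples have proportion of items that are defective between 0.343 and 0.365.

A confidence interval represents our confidence in the procedure, not a probability statement about the parameter.

Key concept: If we repeated this sampling process many times and computed a 98% CI each time, about 98% of those intervals would contain the true population parameter.

For this specific interval (0.343, 0.365):
- Midpoint (point estimate): 0.354
- Margin of error: 0.011

The correct interpretation is the one stating confidence that the true parameter lies in the interval — option C.

C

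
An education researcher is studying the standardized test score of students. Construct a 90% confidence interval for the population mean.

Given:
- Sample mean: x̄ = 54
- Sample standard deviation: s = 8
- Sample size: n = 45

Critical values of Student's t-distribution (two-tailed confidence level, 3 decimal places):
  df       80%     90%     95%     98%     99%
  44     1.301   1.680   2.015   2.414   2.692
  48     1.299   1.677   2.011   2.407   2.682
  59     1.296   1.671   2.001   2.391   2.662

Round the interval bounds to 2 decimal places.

The population standard deviation σ is unknown (only the sample standard deviation s is given), so use a t-interval with df = n - 1 = 45 - 1 = 44.

For 90% confidence with df = 44, t* = 1.680 (from t-table)

Standard error: SE = s/√n = 8/√45 = 1.192570

Margin of error: E = t* × SE = 1.680 × 1.192570 = 2.0035

T-interval: x̄ ± E = 54 ± 2.0035 = (51.9965, 56.0035)

Rounded to 2 decimal places:

(52.00, 56.00)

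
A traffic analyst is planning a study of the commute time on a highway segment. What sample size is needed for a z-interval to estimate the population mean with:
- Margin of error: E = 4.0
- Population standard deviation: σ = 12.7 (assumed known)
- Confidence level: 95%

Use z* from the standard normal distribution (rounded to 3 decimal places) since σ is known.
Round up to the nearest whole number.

Using z* since population σ is known (z-interval formula).

For 95% confidence, z* = 1.96 (from standard normal table)

Sample size formula for z-interval: n = (z*σ/E)²

n = (1.96 × 12.7 / 4.0)²
  = (6.223000)²
  = 38.7257

Round up to the nearest whole number: n = 39

39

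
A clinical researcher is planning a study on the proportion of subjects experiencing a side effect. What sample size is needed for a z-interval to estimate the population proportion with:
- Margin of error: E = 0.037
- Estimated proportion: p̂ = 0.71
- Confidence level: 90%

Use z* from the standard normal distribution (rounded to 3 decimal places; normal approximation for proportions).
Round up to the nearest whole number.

Using z* for proportion z-interval (normal approximation).

For 90% confidence, z* = 1.645 (from standard normal table)

Sample size formula for proportion z-interval: n = z*²p̂(1-p̂)/E²

n = 1.645² × 0.71 × 0.29 / 0.037²
  = 2.706025 × 0.2059 / 0.001369
  = 406.9909

Round up to the nearest whole number: n = 407

407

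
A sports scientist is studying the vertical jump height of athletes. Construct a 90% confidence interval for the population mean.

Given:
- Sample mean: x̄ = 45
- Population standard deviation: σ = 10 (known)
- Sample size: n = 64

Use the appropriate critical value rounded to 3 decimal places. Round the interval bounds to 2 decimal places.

The population standard deviation σ is known, so use a z-interval (standard normal critical value).

For 90% confidence, z* = 1.645 (from standard normal table)

Standard error: SE = σ/√n = 10/√64 = 1.250000

Margin of error: E = z* × SE = 1.645 × 1.250000 = 2.0562

Z-interval: x̄ ± E = 45 ± 2.0562 = (42.9438, 47.0562)

Rounded to 2 decimal places:

(42.94, 47.06)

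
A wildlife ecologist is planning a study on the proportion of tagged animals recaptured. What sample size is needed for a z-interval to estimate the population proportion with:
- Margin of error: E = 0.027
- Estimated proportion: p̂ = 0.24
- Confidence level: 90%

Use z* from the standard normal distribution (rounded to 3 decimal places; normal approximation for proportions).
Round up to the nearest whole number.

Using z* for proportion z-interval (normal approximation).

For 90% confidence, z* = 1.645 (from standard normal table)

Sample size formula for proportion z-interval: n = z*²p̂(1-p̂)/E²

n = 1.645² × 0.24 × 0.76 / 0.027²
  = 2.706025 × 0.1824 / 0.000729
  = 677.0630

Round up to the nearest whole number: n = 678

678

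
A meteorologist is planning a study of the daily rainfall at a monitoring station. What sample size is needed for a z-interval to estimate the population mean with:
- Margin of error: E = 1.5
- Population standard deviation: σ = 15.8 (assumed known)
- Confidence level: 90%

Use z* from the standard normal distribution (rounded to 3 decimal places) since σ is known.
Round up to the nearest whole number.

Using z* since population σ is known (z-interval formula).

For 90% confidence, z* = 1.645 (from standard normal table)

Sample size formula for z-interval: n = (z*σ/E)²

n = (1.645 × 15.8 / 1.5)²
  = (17.327333)²
  = 300.2365

Round up to the nearest whole number: n = 301

301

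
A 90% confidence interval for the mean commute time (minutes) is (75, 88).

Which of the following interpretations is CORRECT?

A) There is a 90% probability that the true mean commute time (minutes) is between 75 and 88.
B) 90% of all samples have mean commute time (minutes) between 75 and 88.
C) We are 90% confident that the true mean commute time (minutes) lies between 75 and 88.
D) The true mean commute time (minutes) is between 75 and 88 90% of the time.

A confidence interval represents our confidence in the procedure, not a probability statement about the parameter.

Key concept: If we repeated this sampling process many times and computed a 90% CI each time, about 90% of those intervals would contain the true population parameter.

For this specific interval (75, 88):
- Midpoint (point estimate): 81.5
- Margin of error: 6.5

The correct interpretation is the one stating confidence that the true parameter lies in the interval — option C.

C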